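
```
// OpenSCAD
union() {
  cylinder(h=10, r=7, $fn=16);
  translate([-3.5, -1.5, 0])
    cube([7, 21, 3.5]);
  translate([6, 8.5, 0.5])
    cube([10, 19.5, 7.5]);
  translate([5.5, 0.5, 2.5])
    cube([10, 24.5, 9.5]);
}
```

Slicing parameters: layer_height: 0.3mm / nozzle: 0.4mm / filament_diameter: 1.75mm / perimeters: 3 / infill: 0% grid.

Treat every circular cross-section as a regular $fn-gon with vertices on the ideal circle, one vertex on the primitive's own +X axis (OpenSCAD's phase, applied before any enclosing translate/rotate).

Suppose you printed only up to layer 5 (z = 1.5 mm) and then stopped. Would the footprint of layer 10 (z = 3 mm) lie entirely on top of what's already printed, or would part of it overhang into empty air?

Compare the two slices. At z = 1.5: the cylinder: section is a regular 16-gon, circumradius r=7 (area = (16/2)·7.000²·sin(360°/16) = 150.01 mm²); the cube at (-3.5, -1.5) (footprint 7×21) is included at this height (area 147.00 mm²); the cube at (6, 8.5) (footprint 10×19.5) is included at this height (area 195.00 mm²); the cube at (5.5, 0.5) is not intersected at this z (z outside [2.5, 12]); Merging all regions: the regions partially overlap — summed areas 492.01 mm² minus the doubly-counted overlap 56.75 mm² gives 435.27 mm² — area = 435.27 mm². At z = 3: the cylinder: section is a regular 16-gon, circumradius r=7 (area = (16/2)·7.000²·sin(360°/16) = 150.01 mm²); the cube at (-3.5, -1.5) is present — its section is the full 7×21 rectangle (area 147.00 mm²); the cube at (6, 8.5) (footprint 10×19.5) is included at this height (area 195.00 mm²); the cube at (5.5, 0.5) (footprint 10×24.5) is included at this height (area 245.00 mm²); Combining (union): the regions partially overlap — summed areas 737.01 mm² minus the doubly-counted overlap 216.78 mm² gives 520.24 mm² — area = 520.24 mm². Checking containment: at z = 3 the cross-section extends beyond the z = 1.5 cross-section by about 84.97 mm².

part overhangs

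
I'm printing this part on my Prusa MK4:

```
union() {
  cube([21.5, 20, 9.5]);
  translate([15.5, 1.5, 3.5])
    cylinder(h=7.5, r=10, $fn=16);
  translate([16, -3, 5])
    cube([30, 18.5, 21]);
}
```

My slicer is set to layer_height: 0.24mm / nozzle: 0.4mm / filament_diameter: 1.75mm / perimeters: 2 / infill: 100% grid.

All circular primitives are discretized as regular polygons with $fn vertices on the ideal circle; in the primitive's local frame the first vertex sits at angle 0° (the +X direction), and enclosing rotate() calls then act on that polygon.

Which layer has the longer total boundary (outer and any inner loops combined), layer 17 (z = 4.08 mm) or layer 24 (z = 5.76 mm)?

layer 24 (z = 5.76 mm)

Layer 17 (z = 4.08): the 21.5×20 cube contributes its full rectangle (perimeter 83.00 mm); the cylinder at (15.5, 1.5): section is a regular 16-gon, circumradius r=10 (perimeter = 2·16·10.000·sin(180°/16) = 62.43 mm); the cube at (16, -3) is absent (z outside [5, 26]); Merging all regions: the regions partially overlap (shared area 155.62 mm²), so the edge portions inside another operand are dropped and the merged outline is re-measured after clipping — boundary = 96.79 mm. So its perimeter = 96.79 mm. Layer 24 (z = 5.76): the cube (footprint 21.5×20) is included at this height (perimeter 83.00 mm); the cylinder at (15.5, 1.5): section is a regular 16-gon, circumradius r=10 (perimeter = 2·16·10.000·sin(180°/16) = 62.43 mm); the cube at (16, -3) is present — its section is the full 30×18.5 rectangle (perimeter 97.00 mm); Merging all regions: the regions partially overlap (shared area 294.48 mm²), so the edge portions inside another operand are dropped and the merged outline is re-measured after clipping — boundary = 141.48 mm. So its perimeter = 141.48 mm. Layer 24 is larger (141.48 vs 96.79 mm).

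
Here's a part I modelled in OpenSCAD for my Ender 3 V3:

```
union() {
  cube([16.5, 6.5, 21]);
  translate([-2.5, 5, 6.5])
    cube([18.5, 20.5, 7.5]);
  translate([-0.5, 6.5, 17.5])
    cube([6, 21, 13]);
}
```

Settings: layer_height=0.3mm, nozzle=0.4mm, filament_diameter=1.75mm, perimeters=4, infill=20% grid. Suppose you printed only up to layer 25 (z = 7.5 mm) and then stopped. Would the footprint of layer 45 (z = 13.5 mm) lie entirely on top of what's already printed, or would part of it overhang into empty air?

Compare the two slices. At z = 7.5: the cube (footprint 16.5×6.5) is included at this height (area 107.25 mm²); the 18.5×20.5 cube at (-2.5, 5) contributes its full rectangle (area 379.25 mm²); the cube at (-0.5, 6.5) is absent (z outside [17.5, 30.5]); Merging all regions: the regions partially overlap — summed areas 486.50 mm² minus the doubly-counted overlap 24.00 mm² gives 462.50 mm² — area = 462.50 mm². At z = 13.5: the cube is present — its section is the full 16.5×6.5 rectangle (area 107.25 mm²); the 18.5×20.5 cube at (-2.5, 5) contributes its full rectangle (area 379.25 mm²); the cube at (-0.5, 6.5) is absent (z outside [17.5, 30.5]); Merging all regions: the regions partially overlap — summed areas 486.50 mm² minus the doubly-counted overlap 24.00 mm² gives 462.50 mm² — area = 462.50 mm². Checking containment: the cross-section at z = 13.5 is a subset of the cross-section at z = 7.5.

entirely on top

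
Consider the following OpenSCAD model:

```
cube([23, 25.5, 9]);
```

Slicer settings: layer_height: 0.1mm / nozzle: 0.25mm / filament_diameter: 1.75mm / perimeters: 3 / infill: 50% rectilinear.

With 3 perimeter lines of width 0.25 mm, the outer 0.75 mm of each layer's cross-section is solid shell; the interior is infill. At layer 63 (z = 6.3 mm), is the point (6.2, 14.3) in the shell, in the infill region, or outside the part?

infill

At z = 6.3 mm: the 23×25.5 cube contributes its full rectangle. Overall, the cross-section is a single solid region. The nearest boundary edge runs (0.00, 25.50)→(0.00, 0.00); distance from the point to it = 6.20 mm. The point is inside the cross-section and 6.20 mm from the nearest boundary — more than the 0.75 mm shell width (3 × 0.25), so it's in the infill interior.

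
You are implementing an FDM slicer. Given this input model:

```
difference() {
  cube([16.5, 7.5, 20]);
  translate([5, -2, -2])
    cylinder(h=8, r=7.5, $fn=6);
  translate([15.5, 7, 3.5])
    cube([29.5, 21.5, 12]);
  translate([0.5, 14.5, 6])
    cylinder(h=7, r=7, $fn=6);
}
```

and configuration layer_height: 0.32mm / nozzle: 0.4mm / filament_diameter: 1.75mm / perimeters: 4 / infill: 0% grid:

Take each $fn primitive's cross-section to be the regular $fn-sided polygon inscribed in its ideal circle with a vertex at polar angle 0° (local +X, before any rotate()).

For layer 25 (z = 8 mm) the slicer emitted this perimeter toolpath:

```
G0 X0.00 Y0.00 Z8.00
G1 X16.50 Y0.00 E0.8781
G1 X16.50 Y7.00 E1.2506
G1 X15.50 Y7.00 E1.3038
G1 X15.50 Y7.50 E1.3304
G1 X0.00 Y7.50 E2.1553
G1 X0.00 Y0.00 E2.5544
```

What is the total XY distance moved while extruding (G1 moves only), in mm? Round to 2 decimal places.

48.00 mm

Sum the Euclidean lengths of each G1 segment: total = 48.00 mm.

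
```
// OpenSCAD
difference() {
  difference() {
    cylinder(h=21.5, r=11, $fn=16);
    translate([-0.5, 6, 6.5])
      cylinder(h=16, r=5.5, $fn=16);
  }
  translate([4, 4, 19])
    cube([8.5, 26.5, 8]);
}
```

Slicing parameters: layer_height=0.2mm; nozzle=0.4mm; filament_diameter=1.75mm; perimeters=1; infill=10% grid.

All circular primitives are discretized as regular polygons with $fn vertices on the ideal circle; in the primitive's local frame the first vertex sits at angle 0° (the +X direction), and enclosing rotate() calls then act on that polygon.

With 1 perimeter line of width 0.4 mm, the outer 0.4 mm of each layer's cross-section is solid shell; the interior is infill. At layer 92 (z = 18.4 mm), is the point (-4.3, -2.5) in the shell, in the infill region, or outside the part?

infill

At z = 18.4 mm: the r=11 cylinder gives a regular 16-gon of circumradius 11 (constant along its height); the r=5.5 cylinder at (-0.5, 6) contributes a regular 16-gon of circumradius 5.5; After the difference (first − rest): starting from the r=11 cylinder, the r=5.5 cylinder at (-0.5, 6) partially overlaps it — only the 89.90 mm² overlap (of its 92.61 mm²) is removed, clipping the outline — 1 connected region; the cube at (4, 4) is not intersected at this z (z outside [19, 27]); Taking the first minus the rest: none of the subtracted shapes is present at this height, so the result so far is unchanged — 1 connected region. Overall, the cross-section is a single solid region. The nearest boundary edge runs (-4.39, 2.11)→(-2.60, 0.92); distance from the point to it = 3.82 mm. The point is inside the cross-section and 3.82 mm from the nearest boundary — more than the 0.4 mm shell width (1 × 0.4), so it's in the infill interior.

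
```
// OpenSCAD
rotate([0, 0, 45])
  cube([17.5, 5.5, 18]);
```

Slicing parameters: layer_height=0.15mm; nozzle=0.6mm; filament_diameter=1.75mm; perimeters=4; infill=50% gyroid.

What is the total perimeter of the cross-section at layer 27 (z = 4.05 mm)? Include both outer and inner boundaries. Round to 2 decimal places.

46.00 mm

At z = 4.05 mm: the 17.5×5.5 cube contributes its full rectangle (perimeter 46.00 mm); (whole slice rotated 45° about Z — lengths, areas and connectivity unchanged). Overall, the cross-section is a single solid region. Total boundary length (outer) = 46.00 mm.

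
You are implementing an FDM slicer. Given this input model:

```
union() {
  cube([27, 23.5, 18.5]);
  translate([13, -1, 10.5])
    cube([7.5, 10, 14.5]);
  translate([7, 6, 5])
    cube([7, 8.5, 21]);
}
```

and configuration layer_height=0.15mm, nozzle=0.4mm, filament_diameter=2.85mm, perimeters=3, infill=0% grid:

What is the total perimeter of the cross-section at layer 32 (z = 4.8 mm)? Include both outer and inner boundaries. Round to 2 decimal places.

At z = 4.8 mm: the cube (footprint 27×23.5) is included at this height (perimeter 101.00 mm); the cube at (13, -1) is not intersected at this z (z outside [10.5, 25]); the cube at (7, 6) is absent (z outside [5, 26]); Combining (union): only the 27×23.5 cube is present, so the union is just that shape — boundary = 101.00 mm. Overall, the cross-section is a single solid region. Total boundary length (outer) = 101.00 mm.

101.00 mm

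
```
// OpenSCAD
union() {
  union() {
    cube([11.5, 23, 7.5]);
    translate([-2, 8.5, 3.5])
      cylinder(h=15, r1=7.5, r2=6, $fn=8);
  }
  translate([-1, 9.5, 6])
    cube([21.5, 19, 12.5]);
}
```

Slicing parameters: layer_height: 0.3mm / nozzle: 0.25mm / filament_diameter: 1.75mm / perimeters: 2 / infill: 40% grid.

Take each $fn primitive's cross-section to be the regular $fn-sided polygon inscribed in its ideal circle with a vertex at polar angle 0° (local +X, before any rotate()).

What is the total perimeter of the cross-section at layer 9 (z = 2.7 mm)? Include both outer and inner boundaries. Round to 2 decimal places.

At z = 2.7 mm: the cube (footprint 11.5×23) is included at this height (perimeter 69.00 mm); the cone at (-2, 8.5) is absent (z outside [3.5, 18.5]); Combining (union): only the 11.5×23 cube is present, so the union is just that shape — boundary = 69.00 mm; the cube at (-1, 9.5) is absent (z outside [6, 18.5]); Combining (union): only that combined region is present, so the union is just that shape — boundary = 69.00 mm. Overall, the cross-section is a single solid region. Total boundary length (outer) = 69.00 mm.

69.00 mm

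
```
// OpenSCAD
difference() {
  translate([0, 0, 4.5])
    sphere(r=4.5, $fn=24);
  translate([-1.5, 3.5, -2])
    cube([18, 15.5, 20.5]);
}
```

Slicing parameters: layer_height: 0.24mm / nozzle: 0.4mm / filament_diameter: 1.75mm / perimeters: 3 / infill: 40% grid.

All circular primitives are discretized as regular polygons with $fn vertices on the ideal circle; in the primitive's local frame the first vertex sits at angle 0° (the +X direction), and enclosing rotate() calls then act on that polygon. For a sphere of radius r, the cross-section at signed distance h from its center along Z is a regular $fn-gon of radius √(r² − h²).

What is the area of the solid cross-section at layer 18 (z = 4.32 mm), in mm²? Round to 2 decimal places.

At z = 4.32 mm: the r=4.5 sphere contributes a regular 24-gon of circumradius √(4.5²−0.18²) = 4.496 (area = (24/2)·4.496²·sin(360°/24) = 62.79 mm²); the cube at (-1.5, 3.5) is present — its section is the full 18×15.5 rectangle (area 279.00 mm²); Subtracting the remaining from the first: starting from the r=4.5 sphere (62.79 mm²), the 18×15.5 cube at (-1.5, 3.5) partially overlaps it — only the 3.17 mm² overlap (of its 279.00 mm²) is removed, clipping the outline — area = 59.62 mm². Overall, the cross-section is a single solid region. Net area = 59.62 mm².

59.62 mm²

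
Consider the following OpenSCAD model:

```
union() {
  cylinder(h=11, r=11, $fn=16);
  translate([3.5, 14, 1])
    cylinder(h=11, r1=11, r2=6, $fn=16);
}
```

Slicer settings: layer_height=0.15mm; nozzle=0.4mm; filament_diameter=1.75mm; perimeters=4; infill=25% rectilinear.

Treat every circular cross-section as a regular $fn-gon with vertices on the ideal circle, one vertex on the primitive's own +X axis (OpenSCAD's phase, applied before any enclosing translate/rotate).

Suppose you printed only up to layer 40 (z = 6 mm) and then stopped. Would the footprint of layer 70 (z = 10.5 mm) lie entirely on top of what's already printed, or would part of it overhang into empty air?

Compare the two slices. At z = 6: the r=11 cylinder contributes a regular 16-gon of circumradius 11 (area = (16/2)·11.000²·sin(360°/16) = 370.44 mm²); the cone at (3.5, 14) (r1=11→r2=6) has section circumradius 8.727 here — a regular 16-gon (area = (16/2)·8.727²·sin(360°/16) = 233.18 mm²); Taking the union: the regions partially overlap — summed areas 603.62 mm² minus the doubly-counted overlap 44.83 mm² gives 558.78 mm² — area = 558.78 mm². At z = 10.5: the cylinder: section is a regular 16-gon, circumradius r=11 (area = (16/2)·11.000²·sin(360°/16) = 370.44 mm²); the cone at (3.5, 14) contributes a regular 16-gon of circumradius 6.682 (interpolated between r1=11 and r2=6 at t=0.864) (area = (16/2)·6.682²·sin(360°/16) = 136.68 mm²); Merging all regions: the regions partially overlap — summed areas 507.12 mm² minus the doubly-counted overlap 19.34 mm² gives 487.78 mm² — area = 487.78 mm². Checking containment: the cross-section at z = 10.5 is a subset of the cross-section at z = 6.

entirely on top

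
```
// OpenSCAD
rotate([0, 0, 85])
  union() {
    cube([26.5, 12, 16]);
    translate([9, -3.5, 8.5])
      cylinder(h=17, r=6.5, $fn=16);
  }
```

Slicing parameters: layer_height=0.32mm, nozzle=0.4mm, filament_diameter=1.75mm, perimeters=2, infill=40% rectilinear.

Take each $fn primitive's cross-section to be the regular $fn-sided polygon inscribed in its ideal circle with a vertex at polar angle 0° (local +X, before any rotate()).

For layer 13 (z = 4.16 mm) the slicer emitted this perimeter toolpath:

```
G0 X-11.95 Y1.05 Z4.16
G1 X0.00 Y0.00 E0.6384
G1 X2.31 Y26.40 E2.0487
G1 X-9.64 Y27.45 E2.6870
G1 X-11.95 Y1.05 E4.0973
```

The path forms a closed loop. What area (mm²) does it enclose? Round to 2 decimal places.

Apply the shoelace formula to the sequence of (X, Y) vertices; enclosed area = 317.91 mm².

317.91 mm²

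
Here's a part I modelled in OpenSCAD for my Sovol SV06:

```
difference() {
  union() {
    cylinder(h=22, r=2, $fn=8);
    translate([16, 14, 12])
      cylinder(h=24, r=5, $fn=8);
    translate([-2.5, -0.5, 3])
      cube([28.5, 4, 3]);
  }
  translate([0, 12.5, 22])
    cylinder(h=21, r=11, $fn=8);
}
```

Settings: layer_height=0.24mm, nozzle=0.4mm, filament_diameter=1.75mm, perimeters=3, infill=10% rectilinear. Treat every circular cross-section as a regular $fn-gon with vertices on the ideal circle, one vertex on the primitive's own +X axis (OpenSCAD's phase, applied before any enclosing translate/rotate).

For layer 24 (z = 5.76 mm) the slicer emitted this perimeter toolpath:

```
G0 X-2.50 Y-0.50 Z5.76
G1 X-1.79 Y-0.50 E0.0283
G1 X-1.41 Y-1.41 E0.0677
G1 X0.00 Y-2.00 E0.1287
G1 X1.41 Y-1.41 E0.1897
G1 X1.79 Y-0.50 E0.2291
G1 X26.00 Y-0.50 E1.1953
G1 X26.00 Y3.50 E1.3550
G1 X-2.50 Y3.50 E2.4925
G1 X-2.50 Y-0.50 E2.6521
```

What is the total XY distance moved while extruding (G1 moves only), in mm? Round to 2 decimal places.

66.45 mm

Sum the Euclidean lengths of each G1 segment: total = 66.45 mm.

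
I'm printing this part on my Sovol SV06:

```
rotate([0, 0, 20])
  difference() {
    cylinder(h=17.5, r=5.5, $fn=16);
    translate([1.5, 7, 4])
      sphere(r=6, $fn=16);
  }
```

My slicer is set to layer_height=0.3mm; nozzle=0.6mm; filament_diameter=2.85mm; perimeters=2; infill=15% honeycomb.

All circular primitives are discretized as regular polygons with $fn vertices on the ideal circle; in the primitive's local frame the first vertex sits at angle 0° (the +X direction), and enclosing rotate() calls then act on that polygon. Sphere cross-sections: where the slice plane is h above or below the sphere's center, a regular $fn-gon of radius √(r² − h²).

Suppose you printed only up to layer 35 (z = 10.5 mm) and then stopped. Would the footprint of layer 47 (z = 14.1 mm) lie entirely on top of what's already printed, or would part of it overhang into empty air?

entirely on top

Compare the two slices. At z = 10.5: the cylinder: section is a regular 16-gon, circumradius r=5.5 (area = (16/2)·5.500²·sin(360°/16) = 92.61 mm²); the sphere at (1.5, 7) does not reach this height (|z−center|=6.500 > r=6); Taking the first minus the rest: none of the subtracted shapes is present at this height, so the r=5.5 cylinder is unchanged — area = 92.61 mm²; (whole slice rotated 20° about Z — lengths, areas and connectivity unchanged). At z = 14.1: the cylinder: section is a regular 16-gon, circumradius r=5.5 (area = (16/2)·5.500²·sin(360°/16) = 92.61 mm²); the sphere at (1.5, 7) is not intersected at this z (|z−center|=10.100 > r=6); Subtracting the remaining from the first: none of the subtracted shapes is present at this height, so the r=5.5 cylinder is unchanged — area = 92.61 mm²; (whole slice rotated 20° about Z — lengths, areas and connectivity unchanged). Checking containment: the cross-section at z = 14.1 is a subset of the cross-section at z = 10.5.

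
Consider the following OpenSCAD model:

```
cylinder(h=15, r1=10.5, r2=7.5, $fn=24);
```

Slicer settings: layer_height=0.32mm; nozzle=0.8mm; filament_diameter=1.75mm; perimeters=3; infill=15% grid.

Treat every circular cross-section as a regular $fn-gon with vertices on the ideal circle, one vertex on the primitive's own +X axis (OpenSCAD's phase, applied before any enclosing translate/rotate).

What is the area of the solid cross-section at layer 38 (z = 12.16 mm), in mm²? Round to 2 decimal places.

At z = 12.16 mm: the cone: at t=0.811 of its height the radius interpolates to r₁+(r₂−r₁)t = 8.068, giving a regular 24-gon of that circumradius (area = (24/2)·8.068²·sin(360°/24) = 202.17 mm²). Overall, the cross-section is a single solid region. Net area = 202.17 mm².

202.17 mm²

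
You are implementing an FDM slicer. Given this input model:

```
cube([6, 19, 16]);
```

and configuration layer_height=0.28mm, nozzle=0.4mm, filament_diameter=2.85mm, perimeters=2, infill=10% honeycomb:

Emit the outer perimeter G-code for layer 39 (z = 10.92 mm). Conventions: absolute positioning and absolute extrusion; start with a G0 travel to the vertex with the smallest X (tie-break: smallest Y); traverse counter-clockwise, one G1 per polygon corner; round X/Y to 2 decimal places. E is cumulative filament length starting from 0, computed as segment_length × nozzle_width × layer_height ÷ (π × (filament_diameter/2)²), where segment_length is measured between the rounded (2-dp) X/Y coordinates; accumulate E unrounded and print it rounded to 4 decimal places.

At z = 10.92 mm: the 6×19 cube contributes its full rectangle. The outline is a single polygon with 4 vertices. Extrusion per mm of travel: 0.4 × 0.28 / (π × 1.425²) = 0.017557. Accumulating E over each segment gives final E = 0.8778.

G0 X0.00 Y0.00 Z10.92
G1 X6.00 Y0.00 E0.1053
G1 X6.00 Y19.00 E0.4389
G1 X0.00 Y19.00 E0.5443
G1 X0.00 Y0.00 E0.8778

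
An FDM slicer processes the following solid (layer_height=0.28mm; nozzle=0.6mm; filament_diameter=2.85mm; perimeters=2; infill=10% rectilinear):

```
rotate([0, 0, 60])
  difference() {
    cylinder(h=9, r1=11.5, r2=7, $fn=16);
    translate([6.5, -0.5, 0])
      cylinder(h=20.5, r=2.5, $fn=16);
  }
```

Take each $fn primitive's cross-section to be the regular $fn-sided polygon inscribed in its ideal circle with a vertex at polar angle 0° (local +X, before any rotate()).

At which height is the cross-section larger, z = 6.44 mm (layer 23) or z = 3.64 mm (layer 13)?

layer 13 (z = 3.64 mm)

Layer 23 (z = 6.44): the cone (r1=11.5→r2=7) has section circumradius 8.280 here — a regular 16-gon (area = (16/2)·8.280²·sin(360°/16) = 209.89 mm²); the cylinder at (6.5, -0.5): section is a regular 16-gon, circumradius r=2.5 (area = (16/2)·2.500²·sin(360°/16) = 19.13 mm²); After the difference (first − rest): starting from the cone (209.89 mm²), the r=2.5 cylinder at (6.5, -0.5) partially overlaps it — only the 16.75 mm² overlap (of its 19.13 mm²) is removed, clipping the outline — area = 193.14 mm²; (whole slice rotated 60° about Z — lengths, areas and connectivity unchanged). So its area = 193.14 mm². Layer 13 (z = 3.64): the cone: at t=0.404 of its height the radius interpolates to r₁+(r₂−r₁)t = 9.680, giving a regular 16-gon of that circumradius (area = (16/2)·9.680²·sin(360°/16) = 286.87 mm²); the cylinder at (6.5, -0.5): section is a regular 16-gon, circumradius r=2.5 (area = (16/2)·2.500²·sin(360°/16) = 19.13 mm²); After the difference (first − rest): starting from the cone (286.87 mm²), the r=2.5 cylinder at (6.5, -0.5) lies wholly inside it (removes its full 19.13 mm² and its 15.61 mm outline becomes a hole wall) — area = 267.73 mm²; (whole slice rotated 60° about Z — lengths, areas and connectivity unchanged). So its area = 267.73 mm². Layer 13 is larger (267.73 vs 193.14 mm²).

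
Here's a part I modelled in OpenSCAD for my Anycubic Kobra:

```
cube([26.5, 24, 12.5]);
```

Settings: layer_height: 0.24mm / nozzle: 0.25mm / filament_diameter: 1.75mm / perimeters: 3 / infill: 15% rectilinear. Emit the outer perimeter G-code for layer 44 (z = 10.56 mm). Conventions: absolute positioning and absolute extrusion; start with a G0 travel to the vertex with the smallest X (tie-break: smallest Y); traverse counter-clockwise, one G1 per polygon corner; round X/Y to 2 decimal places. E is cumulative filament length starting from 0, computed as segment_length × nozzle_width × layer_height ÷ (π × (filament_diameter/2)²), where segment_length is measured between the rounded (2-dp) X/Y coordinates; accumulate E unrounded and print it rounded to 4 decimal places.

G0 X0.00 Y0.00 Z10.56
G1 X26.50 Y0.00 E0.6610
G1 X26.50 Y24.00 E1.2597
G1 X0.00 Y24.00 E1.9208
G1 X0.00 Y0.00 E2.5195

At z = 10.56 mm: the cube is present — its section is the full 26.5×24 rectangle. The outline is a single polygon with 4 vertices. Extrusion per mm of travel: 0.25 × 0.24 / (π × 0.875²) = 0.024945. Accumulating E over each segment gives final E = 2.5195.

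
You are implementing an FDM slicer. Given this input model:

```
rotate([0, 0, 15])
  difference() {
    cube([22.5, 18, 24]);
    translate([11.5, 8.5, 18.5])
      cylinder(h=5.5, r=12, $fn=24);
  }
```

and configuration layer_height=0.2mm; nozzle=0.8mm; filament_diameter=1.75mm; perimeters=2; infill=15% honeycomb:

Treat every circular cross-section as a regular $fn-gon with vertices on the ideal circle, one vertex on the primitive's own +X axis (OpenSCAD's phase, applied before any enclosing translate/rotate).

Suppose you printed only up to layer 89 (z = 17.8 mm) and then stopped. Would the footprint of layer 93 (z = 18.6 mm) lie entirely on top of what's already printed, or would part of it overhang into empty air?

entirely on top

Compare the two slices. At z = 17.8: the cube (footprint 22.5×18) is included at this height (area 405.00 mm²); the cylinder at (11.5, 8.5) does not reach this height (z outside [18.5, 24]); Subtracting the remaining from the first: none of the subtracted shapes is present at this height, so the 22.5×18 cube is unchanged — area = 405.00 mm²; (rotated 15° about Z; rotation is an isometry so areas/perimeters/island counts are preserved). At z = 18.6: the 22.5×18 cube contributes its full rectangle (area 405.00 mm²); the r=12 cylinder at (11.5, 8.5) gives a regular 24-gon of circumradius 12 (constant along its height) (area = (24/2)·12.000²·sin(360°/24) = 447.24 mm²); Subtracting the remaining from the first: starting from the 22.5×18 cube (405.00 mm²), the r=12 cylinder at (11.5, 8.5) partially overlaps it — only the 376.11 mm² overlap (of its 447.24 mm²) is removed, clipping the outline — area = 28.89 mm²; (rotated 15° about Z; rotation is an isometry so areas/perimeters/island counts are preserved). Checking containment: the cross-section at z = 18.6 is a subset of the cross-section at z = 17.8.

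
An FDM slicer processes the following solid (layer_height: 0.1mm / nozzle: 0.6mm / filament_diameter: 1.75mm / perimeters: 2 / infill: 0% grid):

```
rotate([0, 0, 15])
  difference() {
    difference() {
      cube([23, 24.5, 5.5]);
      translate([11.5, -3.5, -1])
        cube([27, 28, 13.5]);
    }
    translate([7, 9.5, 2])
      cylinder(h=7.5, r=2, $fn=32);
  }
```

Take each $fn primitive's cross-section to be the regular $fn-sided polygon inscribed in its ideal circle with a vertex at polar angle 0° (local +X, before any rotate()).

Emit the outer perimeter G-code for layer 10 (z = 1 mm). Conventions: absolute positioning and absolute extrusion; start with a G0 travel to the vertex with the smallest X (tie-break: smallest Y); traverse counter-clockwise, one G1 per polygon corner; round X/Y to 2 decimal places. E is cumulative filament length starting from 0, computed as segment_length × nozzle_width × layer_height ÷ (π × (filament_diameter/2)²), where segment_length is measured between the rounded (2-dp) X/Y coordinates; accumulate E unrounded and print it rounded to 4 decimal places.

At z = 1 mm: the cube is present — its section is the full 23×24.5 rectangle; the 27×28 cube at (11.5, -3.5) contributes its full rectangle; After the difference (first − rest): starting from the 23×24.5 cube, the 27×28 cube at (11.5, -3.5) partially overlaps it — only the 281.75 mm² overlap (of its 756.00 mm²) is removed, clipping the outline — 1 connected region; the cylinder at (7, 9.5) is absent (z outside [2, 9.5]); After the difference (first − rest): none of the subtracted shapes is present at this height, so the result so far is unchanged — 1 connected region; (rotated 15° about Z; rotation is an isometry so areas/perimeters/island counts are preserved). The outline is a single polygon with 4 vertices. Extrusion per mm of travel: 0.6 × 0.1 / (π × 0.875²) = 0.024945. Accumulating E over each segment gives final E = 1.7961.

G0 X-6.34 Y23.67 Z1.00
G1 X0.00 Y0.00 E0.6113
G1 X11.11 Y2.98 E0.8982
G1 X4.77 Y26.64 E1.5092
G1 X-6.34 Y23.67 E1.7961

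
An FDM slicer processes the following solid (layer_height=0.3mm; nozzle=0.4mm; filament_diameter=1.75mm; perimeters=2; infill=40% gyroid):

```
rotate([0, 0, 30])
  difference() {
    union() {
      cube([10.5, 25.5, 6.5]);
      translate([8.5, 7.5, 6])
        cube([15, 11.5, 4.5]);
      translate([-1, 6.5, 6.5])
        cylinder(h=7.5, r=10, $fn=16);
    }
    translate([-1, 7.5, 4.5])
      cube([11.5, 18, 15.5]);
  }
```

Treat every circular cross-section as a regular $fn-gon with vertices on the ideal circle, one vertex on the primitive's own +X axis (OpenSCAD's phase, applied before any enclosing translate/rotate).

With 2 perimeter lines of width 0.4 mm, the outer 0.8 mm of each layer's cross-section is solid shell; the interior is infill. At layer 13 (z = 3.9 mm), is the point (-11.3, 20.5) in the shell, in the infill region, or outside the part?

At z = 3.9 mm: the cube is present — its section is the full 10.5×25.5 rectangle; the cube at (8.5, 7.5) does not reach this height (z outside [6, 10.5]); the cylinder at (-1, 6.5) is not intersected at this z (z outside [6.5, 14]); Taking the union: only the 10.5×25.5 cube is present, so the union is just that shape — 1 connected region; the cube at (-1, 7.5) is not intersected at this z (z outside [4.5, 20]); Subtracting the remaining from the first: none of the subtracted shapes is present at this height, so that combined region is unchanged — 1 connected region; (whole slice rotated 30° about Z — lengths, areas and connectivity unchanged). Overall, the cross-section is a single solid region. Undo the 30° rotation: the query point maps to (0.464, 23.404) in the un-rotated model frame. The nearest boundary edge runs (0.00, 25.50)→(0.00, 0.00); distance from the point to it = 0.46 mm. The point is inside the cross-section, 0.46 mm from the nearest boundary — within the 0.8 mm shell band (2 × 0.4).

shell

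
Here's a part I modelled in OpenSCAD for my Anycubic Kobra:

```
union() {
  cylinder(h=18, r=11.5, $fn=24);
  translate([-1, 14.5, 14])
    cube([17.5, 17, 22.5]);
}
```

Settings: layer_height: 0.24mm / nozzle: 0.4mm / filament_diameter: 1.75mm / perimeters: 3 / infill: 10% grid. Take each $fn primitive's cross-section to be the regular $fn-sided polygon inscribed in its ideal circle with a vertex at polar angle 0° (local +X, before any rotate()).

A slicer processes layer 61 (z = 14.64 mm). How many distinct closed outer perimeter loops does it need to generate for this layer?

2

At z = 14.64 mm: the cylinder: section is a regular 24-gon, circumradius r=11.5; the 17.5×17 cube at (-1, 14.5) contributes its full rectangle; Taking the union: the 2 present regions are separate (no shared area or edge), so areas and boundary lengths simply add and each stays a separate island — 2 connected regions. The result has 2 disconnected regions.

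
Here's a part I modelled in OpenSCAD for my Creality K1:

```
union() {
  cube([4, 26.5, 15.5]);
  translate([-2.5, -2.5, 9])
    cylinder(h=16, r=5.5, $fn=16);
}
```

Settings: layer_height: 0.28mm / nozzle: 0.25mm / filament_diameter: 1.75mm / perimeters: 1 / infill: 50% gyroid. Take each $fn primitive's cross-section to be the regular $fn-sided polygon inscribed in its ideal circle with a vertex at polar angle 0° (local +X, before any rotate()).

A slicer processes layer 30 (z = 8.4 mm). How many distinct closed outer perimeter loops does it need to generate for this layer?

1

At z = 8.4 mm: the cube (footprint 4×26.5) is included at this height; the cylinder at (-2.5, -2.5) does not reach this height (z outside [9, 25]); Taking the union: only the 4×26.5 cube is present, so the union is just that shape — 1 connected region. The result has 1 disconnected region.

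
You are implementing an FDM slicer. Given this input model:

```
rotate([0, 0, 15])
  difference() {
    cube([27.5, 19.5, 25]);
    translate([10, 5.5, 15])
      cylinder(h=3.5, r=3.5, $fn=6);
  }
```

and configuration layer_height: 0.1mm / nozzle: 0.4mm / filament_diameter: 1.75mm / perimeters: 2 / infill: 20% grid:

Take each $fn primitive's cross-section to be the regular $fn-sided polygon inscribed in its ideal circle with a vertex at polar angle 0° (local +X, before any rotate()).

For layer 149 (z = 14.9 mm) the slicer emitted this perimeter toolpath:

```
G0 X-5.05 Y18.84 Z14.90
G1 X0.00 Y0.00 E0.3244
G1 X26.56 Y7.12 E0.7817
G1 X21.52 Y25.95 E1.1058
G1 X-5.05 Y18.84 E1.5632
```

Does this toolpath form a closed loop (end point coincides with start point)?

yes

Start point (G0): (-5.05, 18.84). End point (last G1): the path returns to the start — closed.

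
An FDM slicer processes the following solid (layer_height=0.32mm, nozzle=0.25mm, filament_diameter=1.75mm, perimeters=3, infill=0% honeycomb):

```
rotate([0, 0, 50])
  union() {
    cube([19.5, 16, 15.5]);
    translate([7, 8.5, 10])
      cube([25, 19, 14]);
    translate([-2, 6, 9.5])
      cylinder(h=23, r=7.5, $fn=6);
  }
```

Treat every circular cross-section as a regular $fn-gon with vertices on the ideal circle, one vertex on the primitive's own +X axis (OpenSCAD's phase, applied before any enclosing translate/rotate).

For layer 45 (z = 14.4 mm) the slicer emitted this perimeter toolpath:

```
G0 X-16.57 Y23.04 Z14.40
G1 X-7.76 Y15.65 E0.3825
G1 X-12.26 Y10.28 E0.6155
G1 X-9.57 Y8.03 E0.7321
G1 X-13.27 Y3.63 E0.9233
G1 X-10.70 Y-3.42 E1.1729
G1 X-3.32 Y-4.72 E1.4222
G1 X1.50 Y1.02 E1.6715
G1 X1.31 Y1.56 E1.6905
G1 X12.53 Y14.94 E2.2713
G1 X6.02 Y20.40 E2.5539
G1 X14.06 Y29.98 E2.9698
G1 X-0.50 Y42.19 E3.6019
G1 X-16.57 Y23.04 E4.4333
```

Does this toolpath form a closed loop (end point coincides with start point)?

yes

Start point (G0): (-16.57, 23.04). End point (last G1): the path returns to the start — closed.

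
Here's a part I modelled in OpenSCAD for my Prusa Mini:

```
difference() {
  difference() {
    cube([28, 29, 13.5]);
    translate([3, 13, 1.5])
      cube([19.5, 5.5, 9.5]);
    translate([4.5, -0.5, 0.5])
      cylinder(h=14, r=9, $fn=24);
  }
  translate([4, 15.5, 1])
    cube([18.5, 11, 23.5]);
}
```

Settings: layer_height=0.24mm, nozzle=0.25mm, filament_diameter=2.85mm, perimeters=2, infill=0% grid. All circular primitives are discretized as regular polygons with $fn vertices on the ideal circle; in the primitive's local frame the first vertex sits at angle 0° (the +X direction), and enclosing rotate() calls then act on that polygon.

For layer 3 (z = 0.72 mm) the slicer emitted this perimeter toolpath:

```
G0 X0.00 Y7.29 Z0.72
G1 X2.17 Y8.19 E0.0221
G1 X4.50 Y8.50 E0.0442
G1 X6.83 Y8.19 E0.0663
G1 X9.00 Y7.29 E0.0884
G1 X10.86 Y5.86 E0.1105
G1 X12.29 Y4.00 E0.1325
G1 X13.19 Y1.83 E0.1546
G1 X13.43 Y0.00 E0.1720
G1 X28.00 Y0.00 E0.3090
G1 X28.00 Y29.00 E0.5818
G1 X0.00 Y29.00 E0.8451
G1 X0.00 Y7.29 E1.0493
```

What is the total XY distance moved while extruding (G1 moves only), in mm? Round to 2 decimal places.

111.57 mm

Sum the Euclidean lengths of each G1 segment: total = 111.57 mm.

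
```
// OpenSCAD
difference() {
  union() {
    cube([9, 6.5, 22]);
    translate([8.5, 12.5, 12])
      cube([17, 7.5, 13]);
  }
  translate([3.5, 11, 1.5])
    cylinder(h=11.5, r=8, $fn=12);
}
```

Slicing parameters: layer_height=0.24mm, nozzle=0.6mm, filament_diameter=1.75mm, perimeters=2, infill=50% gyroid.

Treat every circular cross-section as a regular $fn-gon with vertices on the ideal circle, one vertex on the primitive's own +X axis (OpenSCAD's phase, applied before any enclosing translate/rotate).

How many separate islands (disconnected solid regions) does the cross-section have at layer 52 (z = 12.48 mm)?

At z = 12.48 mm: the cube (footprint 9×6.5) is included at this height; the cube at (8.5, 12.5) (footprint 17×7.5) is included at this height; Taking the union: the 2 present regions are separate (no shared area or edge), so areas and boundary lengths simply add and each stays a separate island — 2 connected regions; the r=8 cylinder at (3.5, 11) contributes a regular 12-gon of circumradius 8; Taking the first minus the rest: starting from the result so far, the r=8 cylinder at (3.5, 11) partially overlaps it — only the 32.50 mm² overlap (of its 192.00 mm²) is removed, clipping the outline — 2 connected regions. Overall, the cross-section has 2 separate islands. Island count = 2.

2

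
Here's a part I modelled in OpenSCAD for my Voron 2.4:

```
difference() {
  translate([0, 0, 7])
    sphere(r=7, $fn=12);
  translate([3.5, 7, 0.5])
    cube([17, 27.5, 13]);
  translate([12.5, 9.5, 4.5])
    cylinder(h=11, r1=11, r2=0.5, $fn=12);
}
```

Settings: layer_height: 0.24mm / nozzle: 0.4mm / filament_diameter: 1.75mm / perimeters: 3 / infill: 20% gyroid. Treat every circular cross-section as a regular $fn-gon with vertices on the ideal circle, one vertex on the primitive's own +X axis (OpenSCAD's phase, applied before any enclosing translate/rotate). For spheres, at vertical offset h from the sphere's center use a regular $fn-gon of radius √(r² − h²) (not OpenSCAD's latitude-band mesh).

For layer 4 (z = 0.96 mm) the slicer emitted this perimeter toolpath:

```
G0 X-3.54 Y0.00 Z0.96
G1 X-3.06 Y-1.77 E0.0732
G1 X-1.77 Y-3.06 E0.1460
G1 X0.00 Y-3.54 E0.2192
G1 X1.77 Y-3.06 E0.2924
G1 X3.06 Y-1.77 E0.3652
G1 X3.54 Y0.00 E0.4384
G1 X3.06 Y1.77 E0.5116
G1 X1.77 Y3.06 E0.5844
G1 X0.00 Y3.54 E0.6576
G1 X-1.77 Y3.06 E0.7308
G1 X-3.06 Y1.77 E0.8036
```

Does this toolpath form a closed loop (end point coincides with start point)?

no

Start point (G0): (-3.54, 0.00). End point (last G1): the path does not return to the start — open.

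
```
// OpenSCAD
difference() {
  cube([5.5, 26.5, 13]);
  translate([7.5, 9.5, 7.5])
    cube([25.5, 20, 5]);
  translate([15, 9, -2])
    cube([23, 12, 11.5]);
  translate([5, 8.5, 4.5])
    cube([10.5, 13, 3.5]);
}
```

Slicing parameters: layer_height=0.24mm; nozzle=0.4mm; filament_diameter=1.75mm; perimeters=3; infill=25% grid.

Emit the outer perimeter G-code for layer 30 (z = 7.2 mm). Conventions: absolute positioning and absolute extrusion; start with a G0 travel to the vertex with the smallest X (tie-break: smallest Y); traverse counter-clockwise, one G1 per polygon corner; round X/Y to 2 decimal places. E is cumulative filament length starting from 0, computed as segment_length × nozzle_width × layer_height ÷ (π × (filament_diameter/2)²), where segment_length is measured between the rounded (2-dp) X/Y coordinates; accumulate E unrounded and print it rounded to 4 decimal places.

At z = 7.2 mm: the cube is present — its section is the full 5.5×26.5 rectangle; the cube at (7.5, 9.5) is absent (z outside [7.5, 12.5]); the cube at (15, 9) (footprint 23×12) is included at this height; the cube at (5, 8.5) (footprint 10.5×13) is included at this height; After the difference (first − rest): starting from the 5.5×26.5 cube, the 23×12 cube at (15, 9) misses the remaining region (no effect); the 10.5×13 cube at (5, 8.5) partially overlaps it — only the 6.50 mm² overlap (of its 136.50 mm²) is removed, clipping the outline — 1 connected region. The outline is a single polygon with 8 vertices. Extrusion per mm of travel: 0.4 × 0.24 / (π × 0.875²) = 0.039912. Accumulating E over each segment gives final E = 2.5943.

G0 X0.00 Y0.00 Z7.20
G1 X5.50 Y0.00 E0.2195
G1 X5.50 Y8.50 E0.5588
G1 X5.00 Y8.50 E0.5787
G1 X5.00 Y21.50 E1.0976
G1 X5.50 Y21.50 E1.1175
G1 X5.50 Y26.50 E1.3171
G1 X0.00 Y26.50 E1.5366
G1 X0.00 Y0.00 E2.5943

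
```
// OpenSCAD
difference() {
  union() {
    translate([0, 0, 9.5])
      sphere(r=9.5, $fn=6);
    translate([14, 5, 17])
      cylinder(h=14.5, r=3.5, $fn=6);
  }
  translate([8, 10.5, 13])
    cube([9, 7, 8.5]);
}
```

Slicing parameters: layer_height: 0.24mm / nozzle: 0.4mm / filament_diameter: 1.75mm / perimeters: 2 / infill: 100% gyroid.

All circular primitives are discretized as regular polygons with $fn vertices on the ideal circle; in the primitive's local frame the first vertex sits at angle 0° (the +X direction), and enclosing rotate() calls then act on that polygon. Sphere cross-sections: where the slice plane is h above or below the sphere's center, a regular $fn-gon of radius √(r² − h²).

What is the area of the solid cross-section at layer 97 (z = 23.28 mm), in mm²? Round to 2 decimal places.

At z = 23.28 mm: the sphere is absent (|z−center|=13.780 > r=9.5); the r=3.5 cylinder at (14, 5) gives a regular 6-gon of circumradius 3.5 (constant along its height) (area = (6/2)·3.500²·sin(360°/6) = 31.83 mm²); Taking the union: only the r=3.5 cylinder at (14, 5) is present, so the union is just that shape — area = 31.83 mm²; the cube at (8, 10.5) is not intersected at this z (z outside [13, 21.5]); Taking the first minus the rest: none of the subtracted shapes is present at this height, so that combined region is unchanged — area = 31.83 mm². Overall, the cross-section is a single solid region. Net area = 31.83 mm².

31.83 mm²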